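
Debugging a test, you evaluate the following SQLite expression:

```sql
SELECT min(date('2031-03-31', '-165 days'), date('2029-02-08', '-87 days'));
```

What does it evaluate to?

2028-11-13

date('2031-03-31', '-165 days') → 2030-10-17.
date('2029-02-08', '-87 days') → 2028-11-13.
Earlier of the two is 2028-11-13.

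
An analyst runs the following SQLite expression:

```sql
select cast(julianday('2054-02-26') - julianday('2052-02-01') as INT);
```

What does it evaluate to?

756

28 days remain in February 2052 after the 1st (29 − 1).
Full months from March 2052 through January 2054 contribute their day counts.
Then 26 days into February 2054.
Total: 28 + 31 + 30 + 31 + 30 + 31 + 31 + 30 + 31 + 30 + 31 + 31 + 28 + 31 + 30 + 31 + 30 + 31 + 31 + 30 + 31 + 30 + 31 + 31 + 26 = 756.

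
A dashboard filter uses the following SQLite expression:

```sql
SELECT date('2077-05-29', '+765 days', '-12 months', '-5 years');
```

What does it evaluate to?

2073-07-03

Applying '+765 days' to 2077-05-29: counting 765 days forward gives 2079-07-03.
Adding -12 months to 2079-07-03 gives 2078-07-03.
Adding -5 years to 2078-07-03 gives 2073-07-03.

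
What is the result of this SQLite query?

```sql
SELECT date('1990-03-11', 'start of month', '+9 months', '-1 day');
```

1990-11-30

`start of month` rewinds 1990-03-11 to 1990-03-01.
Adding +9 months to 1990-03-01 gives 1990-12-01.
Going back 1 day from 1990-12-01 reaches 1990-11-30 (last day of November, 30 days).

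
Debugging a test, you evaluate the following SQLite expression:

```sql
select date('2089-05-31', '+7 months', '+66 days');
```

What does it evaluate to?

Adding +7 months to 2089-05-31 gives 2089-12-31.
Applying '+66 days' to 2089-12-31: counting 66 days forward gives 2090-03-07.

2090-03-07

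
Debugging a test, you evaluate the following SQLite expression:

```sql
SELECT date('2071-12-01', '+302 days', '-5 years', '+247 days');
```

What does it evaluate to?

2068-06-01

Applying '+302 days' to 2071-12-01: counting 302 days forward gives 2072-09-28.
Adding -5 years to 2072-09-28 gives 2067-09-28.
Applying '+247 days' to 2067-09-28: counting 247 days forward gives 2068-06-01.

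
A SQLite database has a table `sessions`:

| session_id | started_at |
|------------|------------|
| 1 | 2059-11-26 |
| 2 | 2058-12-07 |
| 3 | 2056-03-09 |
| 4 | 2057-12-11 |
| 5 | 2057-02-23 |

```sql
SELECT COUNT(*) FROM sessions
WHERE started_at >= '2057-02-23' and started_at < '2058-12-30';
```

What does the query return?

3

Rows in [2057-02-23, 2058-12-30): 2058-12-07, 2057-12-11, 2057-02-23 → 3 rows.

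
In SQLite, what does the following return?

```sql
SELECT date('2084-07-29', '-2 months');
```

2084-05-29

Adding -2 months to 2084-07-29 gives 2084-05-29.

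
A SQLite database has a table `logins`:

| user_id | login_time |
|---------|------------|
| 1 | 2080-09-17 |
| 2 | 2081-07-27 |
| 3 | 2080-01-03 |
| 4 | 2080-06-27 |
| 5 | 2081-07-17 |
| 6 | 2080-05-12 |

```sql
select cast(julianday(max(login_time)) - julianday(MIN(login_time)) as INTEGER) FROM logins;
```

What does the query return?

571

MIN = 2080-01-03, MAX = 2081-07-27.
28 days remain in January 2080 after the 3rd (31 − 3).
Full months from February 2080 through June 2081 contribute their day counts.
Then 27 days into July 2081.
Total: 28 + 29 + 31 + 30 + 31 + 30 + 31 + 31 + 30 + 31 + 30 + 31 + 31 + 28 + 31 + 30 + 31 + 30 + 27 = 571.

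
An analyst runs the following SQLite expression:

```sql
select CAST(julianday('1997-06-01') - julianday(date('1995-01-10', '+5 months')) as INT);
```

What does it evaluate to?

Adding +5 months to 1995-01-10 gives 1995-06-10.
20 days remain in June 1995 after the 10th (30 − 10).
Full months from July 1995 through May 1997 contribute their day counts.
Then 1 day into June 1997.
Total: 20 + 31 + 31 + 30 + 31 + 30 + 31 + 31 + 29 + 31 + 30 + 31 + 30 + 31 + 31 + 30 + 31 + 30 + 31 + 31 + 28 + 31 + 30 + 31 + 1 = 722.

722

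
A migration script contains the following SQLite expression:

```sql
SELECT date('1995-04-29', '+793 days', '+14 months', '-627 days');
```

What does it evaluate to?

1996-12-11

Applying '+793 days' to 1995-04-29: counting 793 days forward gives 1997-06-30.
Adding +14 months to 1997-06-30 gives 1998-08-30.
Applying '-627 days' to 1998-08-30: counting 627 days back gives 1996-12-11.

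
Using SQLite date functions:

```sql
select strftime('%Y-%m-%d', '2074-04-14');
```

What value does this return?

`%Y-%m-%d` extracts the ISO date: 2074-04-14.

2074-04-14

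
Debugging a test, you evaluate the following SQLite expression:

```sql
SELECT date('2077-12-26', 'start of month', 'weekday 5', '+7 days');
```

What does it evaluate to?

2077-12-10

`start of month` rewinds 2077-12-26 to 2077-12-01.
`weekday 5` advances to the next Friday; 2077-12-01 is a Wednesday, so it moves forward to 2077-12-03.
Advancing 7 more days within December lands on 2077-12-10.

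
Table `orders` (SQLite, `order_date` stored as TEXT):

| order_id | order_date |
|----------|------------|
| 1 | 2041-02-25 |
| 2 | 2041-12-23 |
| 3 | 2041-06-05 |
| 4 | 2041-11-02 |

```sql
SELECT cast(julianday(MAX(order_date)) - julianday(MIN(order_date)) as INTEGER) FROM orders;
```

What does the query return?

301

MIN = 2041-02-25, MAX = 2041-12-23.
3 days remain in February 2041 after the 25th (28 − 25).
Full months from March 2041 through November 2041 contribute their day counts.
Then 23 days into December 2041.
Total: 3 + 31 + 30 + 31 + 30 + 31 + 31 + 30 + 31 + 30 + 23 = 301.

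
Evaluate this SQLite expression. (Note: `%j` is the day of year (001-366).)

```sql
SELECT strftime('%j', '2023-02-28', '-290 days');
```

First apply '-290 days': 2023-02-28 → 2022-05-14.
Day-of-year for 2022-05-14: days since 2022-01-01 inclusive = 134, zero-padded to 134.

134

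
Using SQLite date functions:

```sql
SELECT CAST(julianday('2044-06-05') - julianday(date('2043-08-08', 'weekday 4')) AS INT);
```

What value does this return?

297

`weekday 4` advances to the next Thursday; 2043-08-08 is a Saturday, so it moves forward to 2043-08-13.
18 days remain in August 2043 after the 13th (31 − 13).
Full months from September 2043 through May 2044 contribute their day counts.
Then 5 days into June 2044.
Total: 18 + 30 + 31 + 30 + 31 + 31 + 29 + 31 + 30 + 31 + 5 = 297.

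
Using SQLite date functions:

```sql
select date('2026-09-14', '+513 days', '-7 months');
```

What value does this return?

2027-07-09

Applying '+513 days' to 2026-09-14: counting 513 days forward gives 2028-02-09.
Adding -7 months to 2028-02-09 gives 2027-07-09.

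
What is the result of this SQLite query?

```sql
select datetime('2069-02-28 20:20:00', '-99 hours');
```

-99 hours from 2069-02-28 20:20:00 is 2069-02-24 17:20:00 (crosses midnight).

2069-02-24 17:20:00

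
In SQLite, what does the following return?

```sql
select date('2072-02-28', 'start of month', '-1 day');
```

`start of month` rewinds 2072-02-28 to 2072-02-01.
Going back 1 day from 2072-02-01 reaches 2072-01-31 (last day of January, 31 days).

2072-01-31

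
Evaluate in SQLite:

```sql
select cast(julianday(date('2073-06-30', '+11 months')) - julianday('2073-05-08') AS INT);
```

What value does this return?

Adding +11 months to 2073-06-30 gives 2074-05-30.
23 days remain in May 2073 after the 8th (31 − 8).
Full months from June 2073 through April 2074 contribute their day counts.
Then 30 days into May 2074.
Total: 23 + 30 + 31 + 31 + 30 + 31 + 30 + 31 + 31 + 28 + 31 + 30 + 30 = 387.

387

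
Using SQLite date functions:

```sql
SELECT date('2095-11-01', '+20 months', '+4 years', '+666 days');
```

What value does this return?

Adding +20 months to 2095-11-01 gives 2097-07-01.
Adding +4 years to 2097-07-01 gives 2101-07-01.
Applying '+666 days' to 2101-07-01: counting 666 days forward gives 2103-04-28.

2103-04-28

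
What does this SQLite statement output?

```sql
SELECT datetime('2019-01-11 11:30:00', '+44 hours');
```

+44 hours from 2019-01-11 11:30:00 is 2019-01-13 07:30:00 (crosses midnight).

2019-01-13 07:30:00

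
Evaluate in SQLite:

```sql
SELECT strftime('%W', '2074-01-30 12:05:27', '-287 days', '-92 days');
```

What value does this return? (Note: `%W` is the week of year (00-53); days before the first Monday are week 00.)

First apply '-287 days', '-92 days': 2074-01-30 12:05:27 → 2073-01-16 12:05:27.
2073-01-16 is a Monday. SQLite's %W counts Mondays since the year started; the result is 03.

03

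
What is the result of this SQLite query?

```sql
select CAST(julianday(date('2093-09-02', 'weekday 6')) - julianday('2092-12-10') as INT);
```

`weekday 6` advances to the next Saturday; 2093-09-02 is a Wednesday, so it moves forward to 2093-09-05.
21 days remain in December 2092 after the 10th (31 − 10).
Full months from January 2093 through August 2093 contribute their day counts.
Then 5 days into September 2093.
Total: 21 + 31 + 28 + 31 + 30 + 31 + 30 + 31 + 31 + 5 = 269.

269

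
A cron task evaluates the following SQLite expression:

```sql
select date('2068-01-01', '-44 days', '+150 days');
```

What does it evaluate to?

2068-04-16

Applying '-44 days' to 2068-01-01: counting 44 days back gives 2067-11-18.
Applying '+150 days' to 2067-11-18: counting 150 days forward gives 2068-04-16.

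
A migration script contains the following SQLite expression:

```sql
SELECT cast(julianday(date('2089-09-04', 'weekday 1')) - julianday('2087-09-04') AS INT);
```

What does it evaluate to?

`weekday 1` advances to the next Monday; 2089-09-04 is a Sunday, so it moves forward to 2089-09-05.
26 days remain in September 2087 after the 4th (30 − 4).
Full months from October 2087 through August 2089 contribute their day counts.
Then 5 days into September 2089.
Total: 26 + 31 + 30 + 31 + 31 + 29 + 31 + 30 + 31 + 30 + 31 + 31 + 30 + 31 + 30 + 31 + 31 + 28 + 31 + 30 + 31 + 30 + 31 + 31 + 5 = 732.

732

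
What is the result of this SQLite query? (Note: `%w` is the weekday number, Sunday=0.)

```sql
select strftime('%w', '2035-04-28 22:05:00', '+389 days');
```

First apply '+389 days': 2035-04-28 22:05:00 → 2036-05-21 22:05:00.
2036-05-21 is a Wednesday; with Sunday=0 that is 3.

3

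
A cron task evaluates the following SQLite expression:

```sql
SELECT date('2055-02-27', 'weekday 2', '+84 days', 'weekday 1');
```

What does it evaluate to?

`weekday 2` advances to the next Tuesday; 2055-02-27 is a Saturday, so it moves forward to 2055-03-02.
Applying '+84 days' to 2055-03-02: counting 84 days forward gives 2055-05-25.
`weekday 1` advances to the next Monday; 2055-05-25 is a Tuesday, so it moves forward to 2055-05-31.

2055-05-31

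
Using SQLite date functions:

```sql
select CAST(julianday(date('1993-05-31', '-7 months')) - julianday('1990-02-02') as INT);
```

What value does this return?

1002

Adding -7 months to 1993-05-31 gives 1992-10-31.
26 days remain in February 1990 after the 2nd (28 − 2).
Full months from March 1990 through September 1992 contribute their day counts.
Then 31 days into October 1992.
Total: 26 + 31 + 30 + 31 + 30 + 31 + 31 + 30 + 31 + 30 + 31 + 31 + 28 + 31 + 30 + 31 + 30 + 31 + 31 + 30 + 31 + 30 + 31 + 31 + 29 + 31 + 30 + 31 + 30 + 31 + 31 + 30 + 31 = 1002.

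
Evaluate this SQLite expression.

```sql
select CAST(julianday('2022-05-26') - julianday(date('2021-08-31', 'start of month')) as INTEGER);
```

298

`start of month` rewinds 2021-08-31 to 2021-08-01.
30 days remain in August 2021 after the 1st (31 − 1).
Full months from September 2021 through April 2022 contribute their day counts.
Then 26 days into May 2022.
Total: 30 + 30 + 31 + 30 + 31 + 31 + 28 + 31 + 30 + 26 = 298.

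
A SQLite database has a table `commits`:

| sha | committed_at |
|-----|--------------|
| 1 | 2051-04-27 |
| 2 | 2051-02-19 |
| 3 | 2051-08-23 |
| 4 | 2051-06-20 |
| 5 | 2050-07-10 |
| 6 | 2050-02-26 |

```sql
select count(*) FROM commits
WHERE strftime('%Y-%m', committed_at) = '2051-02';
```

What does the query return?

1

Rows with year-month 2051-02: 2051-02-19 → 1.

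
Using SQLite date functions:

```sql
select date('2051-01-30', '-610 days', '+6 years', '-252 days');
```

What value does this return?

2054-09-20

Applying '-610 days' to 2051-01-30: counting 610 days back gives 2049-05-30.
Adding +6 years to 2049-05-30 gives 2055-05-30.
Applying '-252 days' to 2055-05-30: counting 252 days back gives 2054-09-20.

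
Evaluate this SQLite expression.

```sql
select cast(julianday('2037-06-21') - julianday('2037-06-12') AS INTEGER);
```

Both dates are in June 2037: 21 − 12 = 9.

9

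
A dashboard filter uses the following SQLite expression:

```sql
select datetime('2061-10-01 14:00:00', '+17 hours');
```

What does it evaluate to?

+17 hours from 2061-10-01 14:00:00 is 2061-10-02 07:00:00 (crosses midnight).

2061-10-02 07:00:00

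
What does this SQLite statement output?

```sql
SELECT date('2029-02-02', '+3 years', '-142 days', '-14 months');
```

2030-07-13

Adding +3 years to 2029-02-02 gives 2032-02-02.
Applying '-142 days' to 2032-02-02: counting 142 days back gives 2031-09-13.
Adding -14 months to 2031-09-13 gives 2030-07-13.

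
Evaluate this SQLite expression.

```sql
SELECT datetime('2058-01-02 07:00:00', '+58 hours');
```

+58 hours from 2058-01-02 07:00:00 is 2058-01-04 17:00:00 (crosses midnight).

2058-01-04 17:00:00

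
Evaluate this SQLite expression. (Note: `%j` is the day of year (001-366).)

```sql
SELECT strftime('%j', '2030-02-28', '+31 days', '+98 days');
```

188

First apply '+31 days', '+98 days': 2030-02-28 → 2030-07-07.
Day-of-year for 2030-07-07: days since 2030-01-01 inclusive = 188, zero-padded to 188.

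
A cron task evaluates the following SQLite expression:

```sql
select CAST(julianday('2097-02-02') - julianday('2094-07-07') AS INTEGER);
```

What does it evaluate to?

941

24 days remain in July 2094 after the 7th (31 − 7).
Full months from August 2094 through January 2097 contribute their day counts.
Then 2 days into February 2097.
Total: 24 + 31 + 30 + 31 + 30 + 31 + 31 + 28 + 31 + 30 + 31 + 30 + 31 + 31 + 30 + 31 + 30 + 31 + 31 + 29 + 31 + 30 + 31 + 30 + 31 + 31 + 30 + 31 + 30 + 31 + 31 + 2 = 941.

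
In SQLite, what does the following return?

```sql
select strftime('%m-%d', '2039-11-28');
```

11-28

`%m-%d` extracts the month-day: 11-28.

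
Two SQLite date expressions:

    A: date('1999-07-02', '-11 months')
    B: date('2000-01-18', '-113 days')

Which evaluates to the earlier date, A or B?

A = 1998-08-02.
B = 1999-09-27.
A is earlier.

A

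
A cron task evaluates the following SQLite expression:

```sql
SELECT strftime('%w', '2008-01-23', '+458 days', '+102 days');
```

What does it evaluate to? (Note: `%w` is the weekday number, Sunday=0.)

First apply '+458 days', '+102 days': 2008-01-23 → 2009-08-05.
2009-08-05 is a Wednesday; with Sunday=0 that is 3.

3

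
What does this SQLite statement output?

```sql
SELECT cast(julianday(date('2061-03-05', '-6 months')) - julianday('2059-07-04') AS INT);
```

Adding -6 months to 2061-03-05 gives 2060-09-05.
27 days remain in July 2059 after the 4th (31 − 4).
Full months from August 2059 through August 2060 contribute their day counts.
Then 5 days into September 2060.
Total: 27 + 31 + 30 + 31 + 30 + 31 + 31 + 29 + 31 + 30 + 31 + 30 + 31 + 31 + 5 = 429.

429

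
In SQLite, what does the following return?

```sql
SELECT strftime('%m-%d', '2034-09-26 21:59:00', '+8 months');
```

First apply '+8 months': 2034-09-26 21:59:00 → 2035-05-26 21:59:00.
`%m-%d` extracts the month-day: 05-26.

05-26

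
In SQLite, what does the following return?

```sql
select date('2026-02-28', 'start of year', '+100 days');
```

`start of year` rewinds 2026-02-28 to 2026-01-01.
Applying '+100 days' to 2026-01-01: counting 100 days forward gives 2026-04-11.

2026-04-11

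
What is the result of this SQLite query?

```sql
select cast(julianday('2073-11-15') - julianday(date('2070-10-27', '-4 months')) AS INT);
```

Adding -4 months to 2070-10-27 gives 2070-06-27.
3 days remain in June 2070 after the 27th (30 − 27).
Full months from July 2070 through October 2073 contribute their day counts.
Then 15 days into November 2073.
Total: 3 + 31 + 31 + 30 + 31 + 30 + 31 + 31 + 28 + 31 + 30 + 31 + 30 + 31 + 31 + 30 + 31 + 30 + 31 + 31 + 29 + 31 + 30 + 31 + 30 + 31 + 31 + 30 + 31 + 30 + 31 + 31 + 28 + 31 + 30 + 31 + 30 + 31 + 31 + 30 + 31 + 15 = 1237.

1237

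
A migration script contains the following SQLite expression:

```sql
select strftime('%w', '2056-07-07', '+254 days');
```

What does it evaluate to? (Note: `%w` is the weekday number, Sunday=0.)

0

First apply '+254 days': 2056-07-07 → 2057-03-18.
2057-03-18 is a Sunday; with Sunday=0 that is 0.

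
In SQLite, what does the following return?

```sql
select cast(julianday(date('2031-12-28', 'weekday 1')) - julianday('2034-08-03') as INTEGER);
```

`weekday 1` advances to the next Monday; 2031-12-28 is a Sunday, so it moves forward to 2031-12-29.
2 days remain in December 2031 after the 29th (31 − 29).
Full months from January 2032 through July 2034 contribute their day counts.
Then 3 days into August 2034.
Total: 2 + 31 + 29 + 31 + 30 + 31 + 30 + 31 + 31 + 30 + 31 + 30 + 31 + 31 + 28 + 31 + 30 + 31 + 30 + 31 + 31 + 30 + 31 + 30 + 31 + 31 + 28 + 31 + 30 + 31 + 30 + 31 + 3 = 948.
The subtraction is earlier − later, so the result is −948 → -948.

-948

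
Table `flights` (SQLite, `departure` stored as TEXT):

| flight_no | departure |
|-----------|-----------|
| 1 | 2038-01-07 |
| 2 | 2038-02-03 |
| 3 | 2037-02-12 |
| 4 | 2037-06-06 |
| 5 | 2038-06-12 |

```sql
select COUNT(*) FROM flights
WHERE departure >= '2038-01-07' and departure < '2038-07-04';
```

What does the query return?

3

Rows in [2038-01-07, 2038-07-04): 2038-01-07, 2038-02-03, 2038-06-12 → 3 rows.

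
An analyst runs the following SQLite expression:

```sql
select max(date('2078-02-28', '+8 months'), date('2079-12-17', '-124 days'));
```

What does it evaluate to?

2079-08-15

date('2078-02-28', '+8 months') → 2078-10-28.
date('2079-12-17', '-124 days') → 2079-08-15.
Later of the two is 2079-08-15.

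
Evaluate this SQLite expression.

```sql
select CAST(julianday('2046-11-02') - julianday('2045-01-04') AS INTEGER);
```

27 days remain in January 2045 after the 4th (31 − 4).
Full months from February 2045 through October 2046 contribute their day counts.
Then 2 days into November 2046.
Total: 27 + 28 + 31 + 30 + 31 + 30 + 31 + 31 + 30 + 31 + 30 + 31 + 31 + 28 + 31 + 30 + 31 + 30 + 31 + 31 + 30 + 31 + 2 = 667.

667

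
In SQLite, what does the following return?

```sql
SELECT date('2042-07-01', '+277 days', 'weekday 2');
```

Applying '+277 days' to 2042-07-01: counting 277 days forward gives 2043-04-04.
`weekday 2` advances to the next Tuesday; 2043-04-04 is a Saturday, so it moves forward to 2043-04-07.

2043-04-07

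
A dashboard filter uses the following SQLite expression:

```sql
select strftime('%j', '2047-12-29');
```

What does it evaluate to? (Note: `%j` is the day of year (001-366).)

363

Day-of-year for 2047-12-29: days since 2047-01-01 inclusive = 363, zero-padded to 363.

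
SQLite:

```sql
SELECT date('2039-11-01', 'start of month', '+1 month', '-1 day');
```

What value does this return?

2039-11-30

`start of month` rewinds 2039-11-01 to 2039-11-01.
Adding +1 month to 2039-11-01 gives 2039-12-01.
Going back 1 day from 2039-12-01 reaches 2039-11-30 (last day of November, 30 days).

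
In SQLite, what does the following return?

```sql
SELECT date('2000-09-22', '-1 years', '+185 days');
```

Adding -1 year to 2000-09-22 gives 1999-09-22.
Applying '+185 days' to 1999-09-22: counting 185 days forward gives 2000-03-25.

2000-03-25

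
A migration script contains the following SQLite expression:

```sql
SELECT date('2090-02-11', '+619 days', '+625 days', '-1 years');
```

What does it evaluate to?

Applying '+619 days' to 2090-02-11: counting 619 days forward gives 2091-10-23.
Applying '+625 days' to 2091-10-23: counting 625 days forward gives 2093-07-09.
Adding -1 year to 2093-07-09 gives 2092-07-09.

2092-07-09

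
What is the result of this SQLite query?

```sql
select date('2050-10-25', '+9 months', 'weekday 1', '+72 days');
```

Adding +9 months to 2050-10-25 gives 2051-07-25.
`weekday 1` advances to the next Monday; 2051-07-25 is a Tuesday, so it moves forward to 2051-07-31.
Applying '+72 days' to 2051-07-31: counting 72 days forward gives 2051-10-11.

2051-10-11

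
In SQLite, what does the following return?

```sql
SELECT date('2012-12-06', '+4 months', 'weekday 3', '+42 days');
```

Adding +4 months to 2012-12-06 gives 2013-04-06.
`weekday 3` advances to the next Wednesday; 2013-04-06 is a Saturday, so it moves forward to 2013-04-10.
Applying '+42 days' to 2013-04-10: counting 42 days forward gives 2013-05-22.

2013-05-22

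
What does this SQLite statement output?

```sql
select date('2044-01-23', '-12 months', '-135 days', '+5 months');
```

2043-02-10

Adding -12 months to 2044-01-23 gives 2043-01-23.
Applying '-135 days' to 2043-01-23: counting 135 days back gives 2042-09-10.
Adding +5 months to 2042-09-10 gives 2043-02-10.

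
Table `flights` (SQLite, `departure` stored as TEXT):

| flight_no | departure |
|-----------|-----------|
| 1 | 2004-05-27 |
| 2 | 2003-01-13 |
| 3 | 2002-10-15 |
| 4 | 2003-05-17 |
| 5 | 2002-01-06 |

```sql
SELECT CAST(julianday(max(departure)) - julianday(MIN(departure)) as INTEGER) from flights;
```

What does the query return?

872

MIN = 2002-01-06, MAX = 2004-05-27.
25 days remain in January 2002 after the 6th (31 − 6).
Full months from February 2002 through April 2004 contribute their day counts.
Then 27 days into May 2004.
Total: 25 + 28 + 31 + 30 + 31 + 30 + 31 + 31 + 30 + 31 + 30 + 31 + 31 + 28 + 31 + 30 + 31 + 30 + 31 + 31 + 30 + 31 + 30 + 31 + 31 + 29 + 31 + 30 + 27 = 872.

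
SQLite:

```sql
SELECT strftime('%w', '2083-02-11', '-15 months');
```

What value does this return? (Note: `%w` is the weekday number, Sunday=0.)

2

First apply '-15 months': 2083-02-11 → 2081-11-11.
2081-11-11 is a Tuesday; with Sunday=0 that is 2.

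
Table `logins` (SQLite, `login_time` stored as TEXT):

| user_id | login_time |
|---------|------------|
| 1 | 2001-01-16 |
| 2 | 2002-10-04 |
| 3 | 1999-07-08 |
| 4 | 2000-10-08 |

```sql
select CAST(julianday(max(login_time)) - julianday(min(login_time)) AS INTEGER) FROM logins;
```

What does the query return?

1184

MIN = 1999-07-08, MAX = 2002-10-04.
23 days remain in July 1999 after the 8th (31 − 8).
Full months from August 1999 through September 2002 contribute their day counts.
Then 4 days into October 2002.
Total: 23 + 31 + 30 + 31 + 30 + 31 + 31 + 29 + 31 + 30 + 31 + 30 + 31 + 31 + 30 + 31 + 30 + 31 + 31 + 28 + 31 + 30 + 31 + 30 + 31 + 31 + 30 + 31 + 30 + 31 + 31 + 28 + 31 + 30 + 31 + 30 + 31 + 31 + 30 + 4 = 1184.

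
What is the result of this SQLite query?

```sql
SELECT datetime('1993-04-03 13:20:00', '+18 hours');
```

1993-04-04 07:20:00

+18 hours from 1993-04-03 13:20:00 is 1993-04-04 07:20:00 (crosses midnight).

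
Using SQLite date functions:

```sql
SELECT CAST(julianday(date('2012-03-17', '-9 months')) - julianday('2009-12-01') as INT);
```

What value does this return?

563

Adding -9 months to 2012-03-17 gives 2011-06-17.
30 days remain in December 2009 after the 1st (31 − 1).
Full months from January 2010 through May 2011 contribute their day counts.
Then 17 days into June 2011.
Total: 30 + 31 + 28 + 31 + 30 + 31 + 30 + 31 + 31 + 30 + 31 + 30 + 31 + 31 + 28 + 31 + 30 + 31 + 17 = 563.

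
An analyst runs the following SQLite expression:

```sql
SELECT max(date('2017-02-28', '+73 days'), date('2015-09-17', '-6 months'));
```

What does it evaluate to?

date('2017-02-28', '+73 days') → 2017-05-12.
date('2015-09-17', '-6 months') → 2015-03-17.
Later of the two is 2017-05-12.

2017-05-12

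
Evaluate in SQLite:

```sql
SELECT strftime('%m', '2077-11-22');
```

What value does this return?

`%m` extracts the 2-digit month (01-12): 11.

11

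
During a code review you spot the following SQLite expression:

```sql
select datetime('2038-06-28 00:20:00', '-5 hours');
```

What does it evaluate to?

2038-06-27 19:20:00

-5 hours from 2038-06-28 00:20:00 is 2038-06-27 19:20:00 (crosses midnight).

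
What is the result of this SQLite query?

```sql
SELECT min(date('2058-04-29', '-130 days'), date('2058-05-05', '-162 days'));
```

date('2058-04-29', '-130 days') → 2057-12-20.
date('2058-05-05', '-162 days') → 2057-11-24.
Earlier of the two is 2057-11-24.

2057-11-24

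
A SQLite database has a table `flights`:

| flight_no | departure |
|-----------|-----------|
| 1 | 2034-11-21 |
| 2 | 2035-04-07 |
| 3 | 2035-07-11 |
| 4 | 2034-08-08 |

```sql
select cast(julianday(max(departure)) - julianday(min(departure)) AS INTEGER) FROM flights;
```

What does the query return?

337

MIN = 2034-08-08, MAX = 2035-07-11.
23 days remain in August 2034 after the 8th (31 − 8).
Full months from September 2034 through June 2035 contribute their day counts.
Then 11 days into July 2035.
Total: 23 + 30 + 31 + 30 + 31 + 31 + 28 + 31 + 30 + 31 + 30 + 11 = 337.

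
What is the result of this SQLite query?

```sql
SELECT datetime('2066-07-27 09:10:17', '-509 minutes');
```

2066-07-27 00:41:17

509 minutes = 8h 29m; -509 minutes from 2066-07-27 09:10:17 is 2066-07-27 00:41:17.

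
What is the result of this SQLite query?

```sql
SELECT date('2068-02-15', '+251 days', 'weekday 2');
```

Applying '+251 days' to 2068-02-15: counting 251 days forward gives 2068-10-23.
`weekday 2` advances to the next Tuesday; 2068-10-23 is already a Tuesday, so it stays at 2068-10-23.

2068-10-23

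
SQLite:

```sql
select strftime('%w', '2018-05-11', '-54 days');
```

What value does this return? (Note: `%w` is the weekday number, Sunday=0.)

First apply '-54 days': 2018-05-11 → 2018-03-18.
2018-03-18 is a Sunday; with Sunday=0 that is 0.

0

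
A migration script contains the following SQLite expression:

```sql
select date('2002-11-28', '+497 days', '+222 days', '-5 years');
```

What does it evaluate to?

Applying '+497 days' to 2002-11-28: counting 497 days forward gives 2004-04-08.
Applying '+222 days' to 2004-04-08: counting 222 days forward gives 2004-11-16.
Adding -5 years to 2004-11-16 gives 1999-11-16.

1999-11-16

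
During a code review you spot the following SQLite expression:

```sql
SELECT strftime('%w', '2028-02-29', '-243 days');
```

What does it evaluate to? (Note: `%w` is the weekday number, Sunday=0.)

4

First apply '-243 days': 2028-02-29 → 2027-07-01.
2027-07-01 is a Thursday; with Sunday=0 that is 4.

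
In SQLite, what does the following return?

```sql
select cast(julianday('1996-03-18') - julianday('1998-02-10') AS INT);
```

-694

13 days remain in March 1996 after the 18th (31 − 18).
Full months from April 1996 through January 1998 contribute their day counts.
Then 10 days into February 1998.
Total: 13 + 30 + 31 + 30 + 31 + 31 + 30 + 31 + 30 + 31 + 31 + 28 + 31 + 30 + 31 + 30 + 31 + 31 + 30 + 31 + 30 + 31 + 31 + 10 = 694.
The subtraction is earlier − later, so the result is −694 → -694.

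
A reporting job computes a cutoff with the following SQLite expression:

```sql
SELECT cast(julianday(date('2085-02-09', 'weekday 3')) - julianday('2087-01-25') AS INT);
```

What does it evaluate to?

-710

`weekday 3` advances to the next Wednesday; 2085-02-09 is a Friday, so it moves forward to 2085-02-14.
14 days remain in February 2085 after the 14th (28 − 14).
Full months from March 2085 through December 2086 contribute their day counts.
Then 25 days into January 2087.
Total: 14 + 31 + 30 + 31 + 30 + 31 + 31 + 30 + 31 + 30 + 31 + 31 + 28 + 31 + 30 + 31 + 30 + 31 + 31 + 30 + 31 + 30 + 31 + 25 = 710.
The subtraction is earlier − later, so the result is −710 → -710.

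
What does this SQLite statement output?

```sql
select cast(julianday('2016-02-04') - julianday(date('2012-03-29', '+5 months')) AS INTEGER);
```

Adding +5 months to 2012-03-29 gives 2012-08-29.
2 days remain in August 2012 after the 29th (31 − 29).
Full months from September 2012 through January 2016 contribute their day counts.
Then 4 days into February 2016.
Total: 2 + 30 + 31 + 30 + 31 + 31 + 28 + 31 + 30 + 31 + 30 + 31 + 31 + 30 + 31 + 30 + 31 + 31 + 28 + 31 + 30 + 31 + 30 + 31 + 31 + 30 + 31 + 30 + 31 + 31 + 28 + 31 + 30 + 31 + 30 + 31 + 31 + 30 + 31 + 30 + 31 + 31 + 4 = 1254.

1254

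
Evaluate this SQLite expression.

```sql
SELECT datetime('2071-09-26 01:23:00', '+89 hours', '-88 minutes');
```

+89 hours from 2071-09-26 01:23:00 is 2071-09-29 18:23:00 (crosses midnight).
88 minutes = 1h 28m; -88 minutes from 2071-09-29 18:23:00 is 2071-09-29 16:55:00.

2071-09-29 16:55:00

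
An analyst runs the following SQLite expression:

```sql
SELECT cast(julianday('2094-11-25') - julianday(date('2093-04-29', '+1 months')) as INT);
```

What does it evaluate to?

Adding +1 month to 2093-04-29 gives 2093-05-29.
2 days remain in May 2093 after the 29th (31 − 29).
Full months from June 2093 through October 2094 contribute their day counts.
Then 25 days into November 2094.
Total: 2 + 30 + 31 + 31 + 30 + 31 + 30 + 31 + 31 + 28 + 31 + 30 + 31 + 30 + 31 + 31 + 30 + 31 + 25 = 545.

545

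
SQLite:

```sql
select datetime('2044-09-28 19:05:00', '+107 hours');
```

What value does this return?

2044-10-03 06:05:00

+107 hours from 2044-09-28 19:05:00 is 2044-10-03 06:05:00 (crosses midnight).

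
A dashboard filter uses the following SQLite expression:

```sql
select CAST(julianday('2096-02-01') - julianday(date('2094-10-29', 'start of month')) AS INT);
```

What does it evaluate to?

488

`start of month` rewinds 2094-10-29 to 2094-10-01.
30 days remain in October 2094 after the 1st (31 − 1).
Full months from November 2094 through January 2096 contribute their day counts.
Then 1 day into February 2096.
Total: 30 + 30 + 31 + 31 + 28 + 31 + 30 + 31 + 30 + 31 + 31 + 30 + 31 + 30 + 31 + 31 + 1 = 488.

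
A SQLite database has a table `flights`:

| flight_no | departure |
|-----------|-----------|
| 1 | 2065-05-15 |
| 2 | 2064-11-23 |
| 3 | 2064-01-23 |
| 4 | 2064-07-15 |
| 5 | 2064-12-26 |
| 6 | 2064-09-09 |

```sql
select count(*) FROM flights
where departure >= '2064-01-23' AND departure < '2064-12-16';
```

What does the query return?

Rows in [2064-01-23, 2064-12-16): 2064-11-23, 2064-01-23, 2064-07-15, 2064-09-09 → 4 rows.

4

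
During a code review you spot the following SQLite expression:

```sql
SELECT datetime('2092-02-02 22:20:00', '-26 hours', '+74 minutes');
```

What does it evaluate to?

2092-02-01 21:34:00

-26 hours from 2092-02-02 22:20:00 is 2092-02-01 20:20:00 (crosses midnight).
74 minutes = 1h 14m; +74 minutes from 2092-02-01 20:20:00 is 2092-02-01 21:34:00.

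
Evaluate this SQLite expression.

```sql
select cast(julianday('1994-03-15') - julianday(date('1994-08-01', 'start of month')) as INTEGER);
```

`start of month` rewinds 1994-08-01 to 1994-08-01.
16 days remain in March 1994 after the 15th (31 − 15).
April 1994: 30 days.
May 1994: 31 days.
June 1994: 30 days.
July 1994: 31 days.
Then 1 day into August 1994.
Total: 16 + 30 + 31 + 30 + 31 + 1 = 139.
The subtraction is earlier − later, so the result is −139 → -139.

-139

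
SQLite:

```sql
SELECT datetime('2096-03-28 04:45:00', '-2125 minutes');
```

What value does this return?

2125 minutes = 35h 25m; -2125 minutes from 2096-03-28 04:45:00 is 2096-03-26 17:20:00 (crosses midnight).

2096-03-26 17:20:00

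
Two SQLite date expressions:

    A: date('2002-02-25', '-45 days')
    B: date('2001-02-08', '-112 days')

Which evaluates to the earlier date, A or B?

B

A = 2002-01-11.
B = 2000-10-19.
B is earlier.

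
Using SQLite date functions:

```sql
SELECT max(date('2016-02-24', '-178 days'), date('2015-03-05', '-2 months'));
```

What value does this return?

date('2016-02-24', '-178 days') → 2015-08-30.
date('2015-03-05', '-2 months') → 2015-01-05.
Later of the two is 2015-08-30.

2015-08-30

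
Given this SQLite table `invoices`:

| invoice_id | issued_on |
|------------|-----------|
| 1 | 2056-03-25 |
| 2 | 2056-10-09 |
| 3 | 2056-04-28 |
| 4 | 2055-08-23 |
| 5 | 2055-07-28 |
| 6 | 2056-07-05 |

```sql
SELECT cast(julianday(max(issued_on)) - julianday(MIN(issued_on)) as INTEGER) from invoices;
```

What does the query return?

439

MIN = 2055-07-28, MAX = 2056-10-09.
3 days remain in July 2055 after the 28th (31 − 28).
Full months from August 2055 through September 2056 contribute their day counts.
Then 9 days into October 2056.
Total: 3 + 31 + 30 + 31 + 30 + 31 + 31 + 29 + 31 + 30 + 31 + 30 + 31 + 31 + 30 + 9 = 439.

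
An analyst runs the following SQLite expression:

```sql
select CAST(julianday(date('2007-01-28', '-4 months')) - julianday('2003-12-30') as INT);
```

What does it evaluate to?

Adding -4 months to 2007-01-28 gives 2006-09-28.
1 day remains in December 2003 after the 30th (31 − 30).
Full months from January 2004 through August 2006 contribute their day counts.
Then 28 days into September 2006.
Total: 1 + 31 + 29 + 31 + 30 + 31 + 30 + 31 + 31 + 30 + 31 + 30 + 31 + 31 + 28 + 31 + 30 + 31 + 30 + 31 + 31 + 30 + 31 + 30 + 31 + 31 + 28 + 31 + 30 + 31 + 30 + 31 + 31 + 28 = 1003.

1003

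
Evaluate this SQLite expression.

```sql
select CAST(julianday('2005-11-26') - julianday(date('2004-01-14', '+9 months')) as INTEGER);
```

Adding +9 months to 2004-01-14 gives 2004-10-14.
17 days remain in October 2004 after the 14th (31 − 14).
Full months from November 2004 through October 2005 contribute their day counts.
Then 26 days into November 2005.
Total: 17 + 30 + 31 + 31 + 28 + 31 + 30 + 31 + 30 + 31 + 31 + 30 + 31 + 26 = 408.

408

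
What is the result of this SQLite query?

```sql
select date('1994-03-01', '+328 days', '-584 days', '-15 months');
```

1992-03-18

Applying '+328 days' to 1994-03-01: counting 328 days forward gives 1995-01-23.
Applying '-584 days' to 1995-01-23: counting 584 days back gives 1993-06-18.
Adding -15 months to 1993-06-18 gives 1992-03-18.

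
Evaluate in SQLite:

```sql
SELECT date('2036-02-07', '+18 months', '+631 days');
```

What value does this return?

2039-04-30

Adding +18 months to 2036-02-07 gives 2037-08-07.
Applying '+631 days' to 2037-08-07: counting 631 days forward gives 2039-04-30.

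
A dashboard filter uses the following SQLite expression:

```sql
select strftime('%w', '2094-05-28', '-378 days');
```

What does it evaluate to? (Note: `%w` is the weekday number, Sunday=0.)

First apply '-378 days': 2094-05-28 → 2093-05-15.
2093-05-15 is a Friday; with Sunday=0 that is 5.

5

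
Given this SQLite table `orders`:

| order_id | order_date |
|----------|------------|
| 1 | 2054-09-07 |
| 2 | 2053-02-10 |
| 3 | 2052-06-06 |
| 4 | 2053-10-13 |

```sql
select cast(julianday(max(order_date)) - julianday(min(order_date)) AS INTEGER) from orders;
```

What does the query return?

823

MIN = 2052-06-06, MAX = 2054-09-07.
24 days remain in June 2052 after the 6th (30 − 6).
Full months from July 2052 through August 2054 contribute their day counts.
Then 7 days into September 2054.
Total: 24 + 31 + 31 + 30 + 31 + 30 + 31 + 31 + 28 + 31 + 30 + 31 + 30 + 31 + 31 + 30 + 31 + 30 + 31 + 31 + 28 + 31 + 30 + 31 + 30 + 31 + 31 + 7 = 823.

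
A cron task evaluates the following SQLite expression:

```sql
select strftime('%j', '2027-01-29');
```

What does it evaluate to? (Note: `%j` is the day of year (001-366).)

Day-of-year for 2027-01-29: days since 2027-01-01 inclusive = 29, zero-padded to 029.

029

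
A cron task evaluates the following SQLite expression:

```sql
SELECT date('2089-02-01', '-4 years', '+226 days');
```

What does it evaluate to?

Adding -4 years to 2089-02-01 gives 2085-02-01.
Applying '+226 days' to 2085-02-01: counting 226 days forward gives 2085-09-15.

2085-09-15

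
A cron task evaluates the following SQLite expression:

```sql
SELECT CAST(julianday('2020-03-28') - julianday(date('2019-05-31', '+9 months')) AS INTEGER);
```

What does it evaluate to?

26

Adding +9 months to 2019-05-31 targets 2020-02-31. February 2020 has only 29 days, so SQLite normalizes the 2-day overflow forward to 2020-03-02.
Both dates are in March 2020: 28 − 2 = 26.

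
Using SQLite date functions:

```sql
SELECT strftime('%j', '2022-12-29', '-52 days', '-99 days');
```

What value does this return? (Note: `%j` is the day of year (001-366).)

First apply '-52 days', '-99 days': 2022-12-29 → 2022-07-31.
Day-of-year for 2022-07-31: days since 2022-01-01 inclusive = 212, zero-padded to 212.

212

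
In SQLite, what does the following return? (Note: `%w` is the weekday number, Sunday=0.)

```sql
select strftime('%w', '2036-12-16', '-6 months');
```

1

First apply '-6 months': 2036-12-16 → 2036-06-16.
2036-06-16 is a Monday; with Sunday=0 that is 1.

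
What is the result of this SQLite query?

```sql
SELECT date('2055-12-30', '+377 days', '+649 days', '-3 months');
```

Applying '+377 days' to 2055-12-30: counting 377 days forward gives 2057-01-10.
Applying '+649 days' to 2057-01-10: counting 649 days forward gives 2058-10-21.
Adding -3 months to 2058-10-21 gives 2058-07-21.

2058-07-21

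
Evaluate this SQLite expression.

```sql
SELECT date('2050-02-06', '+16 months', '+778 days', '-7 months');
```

Adding +16 months to 2050-02-06 gives 2051-06-06.
Applying '+778 days' to 2051-06-06: counting 778 days forward gives 2053-07-23.
Adding -7 months to 2053-07-23 gives 2052-12-23.

2052-12-23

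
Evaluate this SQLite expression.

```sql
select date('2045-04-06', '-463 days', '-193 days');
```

2043-06-20

Applying '-463 days' to 2045-04-06: counting 463 days back gives 2043-12-30.
Applying '-193 days' to 2043-12-30: counting 193 days back gives 2043-06-20.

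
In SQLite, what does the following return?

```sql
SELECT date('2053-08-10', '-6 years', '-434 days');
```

Adding -6 years to 2053-08-10 gives 2047-08-10.
Applying '-434 days' to 2047-08-10: counting 434 days back gives 2046-06-02.

2046-06-02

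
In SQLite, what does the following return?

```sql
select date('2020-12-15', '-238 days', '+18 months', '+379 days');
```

2022-11-04

Applying '-238 days' to 2020-12-15: counting 238 days back gives 2020-04-21.
Adding +18 months to 2020-04-21 gives 2021-10-21.
Applying '+379 days' to 2021-10-21: counting 379 days forward gives 2022-11-04.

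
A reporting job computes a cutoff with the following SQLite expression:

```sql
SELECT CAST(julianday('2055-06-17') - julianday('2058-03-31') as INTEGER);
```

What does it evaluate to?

-1018

13 days remain in June 2055 after the 17th (30 − 17).
Full months from July 2055 through February 2058 contribute their day counts.
Then 31 days into March 2058.
Total: 13 + 31 + 31 + 30 + 31 + 30 + 31 + 31 + 29 + 31 + 30 + 31 + 30 + 31 + 31 + 30 + 31 + 30 + 31 + 31 + 28 + 31 + 30 + 31 + 30 + 31 + 31 + 30 + 31 + 30 + 31 + 31 + 28 + 31 = 1018.
The subtraction is earlier − later, so the result is −1018 → -1018.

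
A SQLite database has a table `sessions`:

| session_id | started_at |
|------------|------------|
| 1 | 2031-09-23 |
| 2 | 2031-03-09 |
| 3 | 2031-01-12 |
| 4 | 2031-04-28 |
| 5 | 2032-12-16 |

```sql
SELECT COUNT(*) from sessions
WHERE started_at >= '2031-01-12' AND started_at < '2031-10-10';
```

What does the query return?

Rows in [2031-01-12, 2031-10-10): 2031-09-23, 2031-03-09, 2031-01-12, 2031-04-28 → 4 rows.

4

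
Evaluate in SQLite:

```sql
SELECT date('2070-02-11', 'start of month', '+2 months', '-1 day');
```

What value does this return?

`start of month` rewinds 2070-02-11 to 2070-02-01.
Adding +2 months to 2070-02-01 gives 2070-04-01.
Going back 1 day from 2070-04-01 reaches 2070-03-31 (last day of March, 31 days).

2070-03-31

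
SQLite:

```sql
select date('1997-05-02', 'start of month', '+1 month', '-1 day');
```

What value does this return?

`start of month` rewinds 1997-05-02 to 1997-05-01.
Adding +1 month to 1997-05-01 gives 1997-06-01.
Going back 1 day from 1997-06-01 reaches 1997-05-31 (last day of May, 31 days).

1997-05-31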